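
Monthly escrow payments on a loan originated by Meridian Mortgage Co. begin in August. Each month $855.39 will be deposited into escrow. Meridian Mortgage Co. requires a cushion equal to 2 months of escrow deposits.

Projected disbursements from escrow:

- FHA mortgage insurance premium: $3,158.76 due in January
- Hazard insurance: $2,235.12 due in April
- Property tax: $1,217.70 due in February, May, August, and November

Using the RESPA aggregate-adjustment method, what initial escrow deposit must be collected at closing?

Cushion = 2 × $855.39 = $1,710.78
Trial balance (start $0, +$855.39 each month, − disbursements):
  Aug: +$855.39 − $1,217.70 → -$362.31
  Sep: +$855.39 → $493.08
  Oct: +$855.39 → $1,348.47
  Nov: +$855.39 − $1,217.70 → $986.16
  Dec: +$855.39 → $1,841.55
  Jan: +$855.39 − $3,158.76 → -$461.82
  Feb: +$855.39 − $1,217.70 → -$824.13
  Mar: +$855.39 → $31.26
  Apr: +$855.39 − $2,235.12 → -$1,348.47
  May: +$855.39 − $1,217.70 → -$1,710.78
  Jun: +$855.39 → -$855.39
  Jul: +$855.39 → $0.00
Lowest trial balance = -$1,710.78 (May)
Initial deposit = cushion − low point = $1,710.78 − (-$1,710.78) = $3,421.56

$3,421.56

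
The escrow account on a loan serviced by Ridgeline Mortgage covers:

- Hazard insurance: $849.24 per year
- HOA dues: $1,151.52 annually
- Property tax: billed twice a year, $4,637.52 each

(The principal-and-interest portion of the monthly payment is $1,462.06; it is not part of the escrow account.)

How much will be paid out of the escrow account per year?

Hazard insurance: $849.24 per year
HOA dues: $1,151.52 per year
Property tax: $4,637.52 × 2 = $9,275.04 per year
Annual escrow total = $11,275.80

$11,275.80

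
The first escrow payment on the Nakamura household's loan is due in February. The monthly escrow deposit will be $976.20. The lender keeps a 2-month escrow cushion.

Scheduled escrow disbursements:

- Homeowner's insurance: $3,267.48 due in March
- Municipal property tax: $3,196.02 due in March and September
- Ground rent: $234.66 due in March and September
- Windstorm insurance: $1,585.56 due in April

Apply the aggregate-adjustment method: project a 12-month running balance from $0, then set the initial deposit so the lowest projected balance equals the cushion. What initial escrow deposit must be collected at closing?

$7,307.52

Cushion = 2 × $976.20 = $1,952.40
Trial balance (start $0, +$976.20 each month, − disbursements):
  Feb: +$976.20 → $976.20
  Mar: +$976.20 − $6,698.16 → -$4,745.76
  Apr: +$976.20 − $1,585.56 → -$5,355.12
  May: +$976.20 → -$4,378.92
  Jun: +$976.20 → -$3,402.72
  Jul: +$976.20 → -$2,426.52
  Aug: +$976.20 → -$1,450.32
  Sep: +$976.20 − $3,430.68 → -$3,904.80
  Oct: +$976.20 → -$2,928.60
  Nov: +$976.20 → -$1,952.40
  Dec: +$976.20 → -$976.20
  Jan: +$976.20 → $0.00
Lowest trial balance = -$5,355.12 (Apr)
Initial deposit = cushion − low point = $1,952.40 − (-$5,355.12) = $7,307.52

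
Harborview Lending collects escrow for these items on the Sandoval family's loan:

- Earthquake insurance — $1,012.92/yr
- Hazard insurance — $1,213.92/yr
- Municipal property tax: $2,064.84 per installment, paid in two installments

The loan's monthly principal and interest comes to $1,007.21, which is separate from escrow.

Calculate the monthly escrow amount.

$529.71

Earthquake insurance — $1,012.92 per year
Hazard insurance — $1,213.92 per year
Municipal property tax — $2,064.84 × 2 = $4,129.68 per year
Total per year = $1,012.92 + $1,213.92 + $4,129.68 = $6,356.52
Per month = $6,356.52 / 12 = $529.71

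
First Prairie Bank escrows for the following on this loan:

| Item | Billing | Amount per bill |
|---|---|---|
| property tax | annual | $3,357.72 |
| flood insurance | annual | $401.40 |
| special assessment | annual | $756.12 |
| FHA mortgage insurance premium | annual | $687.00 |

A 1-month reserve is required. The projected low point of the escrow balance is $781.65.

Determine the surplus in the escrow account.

Property tax — $3,357.72
Flood insurance — $401.40
Special assessment — $756.12
FHA mortgage insurance premium — $687.00
Total per year = $5,202.24
Monthly = $5,202.24 ÷ 12 = $433.52
Required cushion = 1 × $433.52 = $433.52
Excess over cushion: $781.65 − $433.52 = $348.13

$348.13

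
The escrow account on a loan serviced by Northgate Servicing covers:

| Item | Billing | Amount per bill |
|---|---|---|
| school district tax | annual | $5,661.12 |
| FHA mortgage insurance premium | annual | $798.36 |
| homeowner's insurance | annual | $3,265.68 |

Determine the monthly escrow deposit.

School district tax = $5,661.12 annually
FHA mortgage insurance premium = $798.36 annually
Homeowner's insurance = $3,265.68 annually
Combined annual = $5,661.12 + $798.36 + $3,265.68 = $9,725.16
Per month = $9,725.16 / 12 = $810.43

$810.43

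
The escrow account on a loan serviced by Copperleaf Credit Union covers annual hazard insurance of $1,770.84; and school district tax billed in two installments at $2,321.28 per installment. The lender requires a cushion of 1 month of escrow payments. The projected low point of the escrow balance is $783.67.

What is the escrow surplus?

$249.22

Hazard insurance: $1,770.84/yr
School district tax: $2,321.28 × 2 = $4,642.56/yr
Combined annual = $1,770.84 + $4,642.56 = $6,413.40
Per month = $6,413.40 ÷ 12 = $534.45
Required cushion = 1 × $534.45 = $534.45
Surplus = $783.67 − $534.45 = $249.22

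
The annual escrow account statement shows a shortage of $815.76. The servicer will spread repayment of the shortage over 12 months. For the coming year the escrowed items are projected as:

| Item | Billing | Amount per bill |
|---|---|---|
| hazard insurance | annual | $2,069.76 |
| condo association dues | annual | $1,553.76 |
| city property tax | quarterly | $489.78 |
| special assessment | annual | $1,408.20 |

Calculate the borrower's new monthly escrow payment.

Hazard insurance: $2,069.76
Condo association dues: $1,553.76
City property tax: $489.78 × 4 = $1,959.12
Special assessment: $1,408.20
Total annual escrow = $6,990.84
Base monthly escrow = $6,990.84 / 12 = $582.57
Shortage spread = $815.76 ÷ 12 = $67.98/mo
New monthly escrow = $582.57 + $67.98 = $650.55

$650.55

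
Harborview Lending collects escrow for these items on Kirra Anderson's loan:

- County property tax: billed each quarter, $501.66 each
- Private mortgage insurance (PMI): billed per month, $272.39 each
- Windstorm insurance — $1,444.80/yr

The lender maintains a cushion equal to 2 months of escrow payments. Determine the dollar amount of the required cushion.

$1,120.02

County property tax = $501.66 × 4 = $2,006.64/yr
Private mortgage insurance (PMI) = $272.39 × 12 = $3,268.68/yr
Windstorm insurance = $1,444.80/yr
Total annual escrow = $6,720.12
Per month = $6,720.12 ÷ 12 = $560.01
Reserve = 2 × $560.01 = $1,120.02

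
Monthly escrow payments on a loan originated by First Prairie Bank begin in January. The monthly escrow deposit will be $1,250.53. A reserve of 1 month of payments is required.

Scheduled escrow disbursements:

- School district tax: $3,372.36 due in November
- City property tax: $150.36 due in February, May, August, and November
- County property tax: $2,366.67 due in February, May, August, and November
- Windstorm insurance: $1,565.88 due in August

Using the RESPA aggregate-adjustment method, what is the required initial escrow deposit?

Cushion = 1 × $1,250.53 = $1,250.53
Trial balance (start $0, +$1,250.53 each month, − disbursements):
  Jan: +$1,250.53 → $1,250.53
  Feb: +$1,250.53 − $2,517.03 → -$15.97
  Mar: +$1,250.53 → $1,234.56
  Apr: +$1,250.53 → $2,485.09
  May: +$1,250.53 − $2,517.03 → $1,218.59
  Jun: +$1,250.53 → $2,469.12
  Jul: +$1,250.53 → $3,719.65
  Aug: +$1,250.53 − $4,082.91 → $887.27
  Sep: +$1,250.53 → $2,137.80
  Oct: +$1,250.53 → $3,388.33
  Nov: +$1,250.53 − $5,889.39 → -$1,250.53
  Dec: +$1,250.53 → $0.00
Lowest trial balance = -$1,250.53 (Nov)
Initial deposit = cushion − low point = $1,250.53 − (-$1,250.53) = $2,501.06

$2,501.06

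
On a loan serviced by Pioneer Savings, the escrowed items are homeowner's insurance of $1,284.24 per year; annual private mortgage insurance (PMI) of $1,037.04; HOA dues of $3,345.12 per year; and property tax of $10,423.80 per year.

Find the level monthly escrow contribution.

$1,340.85

Homeowner's insurance — $1,284.24
Private mortgage insurance (PMI) — $1,037.04
HOA dues — $3,345.12
Property tax — $10,423.80
Total annual escrow = $16,090.20
Monthly escrow = $16,090.20 ÷ 12 = $1,340.85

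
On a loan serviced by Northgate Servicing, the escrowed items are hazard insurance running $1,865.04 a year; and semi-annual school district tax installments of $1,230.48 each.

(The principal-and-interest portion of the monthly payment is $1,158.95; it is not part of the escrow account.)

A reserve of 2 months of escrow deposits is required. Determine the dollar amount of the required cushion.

Hazard insurance — $1,865.04 per year
School district tax — $1,230.48 × 2 = $2,460.96 per year
Combined annual = $1,865.04 + $2,460.96 = $4,326.00
Monthly = $4,326.00 ÷ 12 = $360.50
Required cushion = 2 × $360.50 = $721.00

$721.00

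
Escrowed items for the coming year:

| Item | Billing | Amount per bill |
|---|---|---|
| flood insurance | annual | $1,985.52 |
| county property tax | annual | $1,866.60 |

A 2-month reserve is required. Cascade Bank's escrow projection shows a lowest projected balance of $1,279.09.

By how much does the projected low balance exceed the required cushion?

Flood insurance = $1,985.52 per year
County property tax = $1,866.60 per year
Combined annual = $1,985.52 + $1,866.60 = $3,852.12
Base monthly escrow = $3,852.12 ÷ 12 = $321.01
Required cushion = 2 × $321.01 = $642.02
Excess over cushion: $1,279.09 − $642.02 = $637.07

$637.07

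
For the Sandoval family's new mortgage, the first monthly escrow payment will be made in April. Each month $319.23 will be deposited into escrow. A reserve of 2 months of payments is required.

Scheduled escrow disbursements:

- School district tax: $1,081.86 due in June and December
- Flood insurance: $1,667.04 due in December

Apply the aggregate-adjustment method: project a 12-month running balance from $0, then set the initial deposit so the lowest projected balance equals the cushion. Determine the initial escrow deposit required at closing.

$1,596.15

Cushion = 2 × $319.23 = $638.46
Trial balance (start $0, +$319.23 each month, − disbursements):
  Apr: +$319.23 → $319.23
  May: +$319.23 → $638.46
  Jun: +$319.23 − $1,081.86 → -$124.17
  Jul: +$319.23 → $195.06
  Aug: +$319.23 → $514.29
  Sep: +$319.23 → $833.52
  Oct: +$319.23 → $1,152.75
  Nov: +$319.23 → $1,471.98
  Dec: +$319.23 − $2,748.90 → -$957.69
  Jan: +$319.23 → -$638.46
  Feb: +$319.23 → -$319.23
  Mar: +$319.23 → $0.00
Lowest trial balance = -$957.69 (Dec)
Initial deposit = cushion − low point = $638.46 − (-$957.69) = $1,596.15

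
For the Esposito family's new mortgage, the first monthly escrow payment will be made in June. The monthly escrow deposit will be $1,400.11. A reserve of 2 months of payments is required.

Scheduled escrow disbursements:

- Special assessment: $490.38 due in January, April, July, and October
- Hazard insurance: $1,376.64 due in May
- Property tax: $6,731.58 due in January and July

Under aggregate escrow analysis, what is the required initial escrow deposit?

Cushion = 2 × $1,400.11 = $2,800.22
Trial balance (start $0, +$1,400.11 each month, − disbursements):
  Jun: +$1,400.11 → $1,400.11
  Jul: +$1,400.11 − $7,221.96 → -$4,421.74
  Aug: +$1,400.11 → -$3,021.63
  Sep: +$1,400.11 → -$1,621.52
  Oct: +$1,400.11 − $490.38 → -$711.79
  Nov: +$1,400.11 → $688.32
  Dec: +$1,400.11 → $2,088.43
  Jan: +$1,400.11 − $7,221.96 → -$3,733.42
  Feb: +$1,400.11 → -$2,333.31
  Mar: +$1,400.11 → -$933.20
  Apr: +$1,400.11 − $490.38 → -$23.47
  May: +$1,400.11 − $1,376.64 → $0.00
Lowest trial balance = -$4,421.74 (Jul)
Initial deposit = cushion − low point = $2,800.22 − (-$4,421.74) = $7,221.96

$7,221.96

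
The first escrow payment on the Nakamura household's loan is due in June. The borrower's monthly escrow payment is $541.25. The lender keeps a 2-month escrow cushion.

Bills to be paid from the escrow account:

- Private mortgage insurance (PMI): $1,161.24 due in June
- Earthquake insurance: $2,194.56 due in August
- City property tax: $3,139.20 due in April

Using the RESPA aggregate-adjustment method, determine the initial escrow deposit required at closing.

Cushion = 2 × $541.25 = $1,082.50
Trial balance (start $0, +$541.25 each month, − disbursements):
  Jun: +$541.25 − $1,161.24 → -$619.99
  Jul: +$541.25 → -$78.74
  Aug: +$541.25 − $2,194.56 → -$1,732.05
  Sep: +$541.25 → -$1,190.80
  Oct: +$541.25 → -$649.55
  Nov: +$541.25 → -$108.30
  Dec: +$541.25 → $432.95
  Jan: +$541.25 → $974.20
  Feb: +$541.25 → $1,515.45
  Mar: +$541.25 → $2,056.70
  Apr: +$541.25 − $3,139.20 → -$541.25
  May: +$541.25 → $0.00
Lowest trial balance = -$1,732.05 (Aug)
Initial deposit = cushion − low point = $1,082.50 − (-$1,732.05) = $2,814.55

$2,814.55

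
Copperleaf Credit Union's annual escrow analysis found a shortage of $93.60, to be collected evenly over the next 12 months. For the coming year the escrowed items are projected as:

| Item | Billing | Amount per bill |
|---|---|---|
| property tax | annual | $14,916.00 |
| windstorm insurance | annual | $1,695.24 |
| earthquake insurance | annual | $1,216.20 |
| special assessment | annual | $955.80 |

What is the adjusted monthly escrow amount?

Property tax — $14,916.00/yr
Windstorm insurance — $1,695.24/yr
Earthquake insurance — $1,216.20/yr
Special assessment — $955.80/yr
Combined annual = $14,916.00 + $1,695.24 + $1,216.20 + $955.80 = $18,783.24
Monthly escrow = $18,783.24 / 12 = $1,565.27
Shortage per month = $93.60 ÷ 12 = $7.80
New monthly escrow = $1,565.27 + $7.80 = $1,573.07

$1,573.07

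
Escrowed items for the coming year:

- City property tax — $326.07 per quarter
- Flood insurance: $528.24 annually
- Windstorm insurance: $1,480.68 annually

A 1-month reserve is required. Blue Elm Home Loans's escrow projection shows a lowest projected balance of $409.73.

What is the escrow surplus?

City property tax: $326.07 × 4 = $1,304.28/yr
Flood insurance: $528.24/yr
Windstorm insurance: $1,480.68/yr
Total annual escrow = $3,313.20
Base monthly escrow = $3,313.20 ÷ 12 = $276.10
Cushion = 1 × $276.10 = $276.10
Surplus = $409.73 − $276.10 = $133.63

$133.63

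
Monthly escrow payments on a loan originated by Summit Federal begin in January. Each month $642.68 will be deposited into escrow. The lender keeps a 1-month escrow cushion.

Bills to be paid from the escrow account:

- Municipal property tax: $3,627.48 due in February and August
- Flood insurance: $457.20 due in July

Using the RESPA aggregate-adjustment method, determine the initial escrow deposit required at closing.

Cushion = 1 × $642.68 = $642.68
Trial balance (start $0, +$642.68 each month, − disbursements):
  Jan: +$642.68 → $642.68
  Feb: +$642.68 − $3,627.48 → -$2,342.12
  Mar: +$642.68 → -$1,699.44
  Apr: +$642.68 → -$1,056.76
  May: +$642.68 → -$414.08
  Jun: +$642.68 → $228.60
  Jul: +$642.68 − $457.20 → $414.08
  Aug: +$642.68 − $3,627.48 → -$2,570.72
  Sep: +$642.68 → -$1,928.04
  Oct: +$642.68 → -$1,285.36
  Nov: +$642.68 → -$642.68
  Dec: +$642.68 → $0.00
Lowest trial balance = -$2,570.72 (Aug)
Initial deposit = cushion − low point = $642.68 − (-$2,570.72) = $3,213.40

$3,213.40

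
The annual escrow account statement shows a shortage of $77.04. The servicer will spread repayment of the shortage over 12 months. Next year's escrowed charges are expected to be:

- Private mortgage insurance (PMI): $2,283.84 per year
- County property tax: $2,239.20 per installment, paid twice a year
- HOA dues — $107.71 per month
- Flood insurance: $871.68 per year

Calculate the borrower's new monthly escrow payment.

Private mortgage insurance (PMI) — $2,283.84 per year
County property tax — $2,239.20 × 2 = $4,478.40 per year
HOA dues — $107.71 × 12 = $1,292.52 per year
Flood insurance — $871.68 per year
Annual escrow total = $2,283.84 + $4,478.40 + $1,292.52 + $871.68 = $8,926.44
Monthly escrow = $8,926.44 / 12 = $743.87
Shortage spread = $77.04 / 12 = $6.42/mo
Adjusted monthly = $743.87 + $6.42 = $750.29

$750.29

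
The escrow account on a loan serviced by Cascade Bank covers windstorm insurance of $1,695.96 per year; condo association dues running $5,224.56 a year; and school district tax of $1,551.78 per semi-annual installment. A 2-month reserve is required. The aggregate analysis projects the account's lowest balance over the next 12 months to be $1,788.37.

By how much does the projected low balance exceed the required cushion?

Windstorm insurance = $1,695.96 per year
Condo association dues = $5,224.56 per year
School district tax = $1,551.78 × 2 = $3,103.56 per year
Total per year = $1,695.96 + $5,224.56 + $3,103.56 = $10,024.08
Monthly escrow = $10,024.08 / 12 = $835.34
Required cushion = 2 × $835.34 = $1,670.68
Excess over cushion: $1,788.37 − $1,670.68 = $117.69

$117.69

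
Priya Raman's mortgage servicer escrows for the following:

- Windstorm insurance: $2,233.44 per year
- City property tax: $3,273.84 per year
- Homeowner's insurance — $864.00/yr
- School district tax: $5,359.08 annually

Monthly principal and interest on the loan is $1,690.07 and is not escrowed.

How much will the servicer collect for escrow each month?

Windstorm insurance — $2,233.44 annually
City property tax — $3,273.84 annually
Homeowner's insurance — $864.00 annually
School district tax — $5,359.08 annually
Total per year = $2,233.44 + $3,273.84 + $864.00 + $5,359.08 = $11,730.36
Monthly escrow = $11,730.36 / 12 = $977.53

$977.53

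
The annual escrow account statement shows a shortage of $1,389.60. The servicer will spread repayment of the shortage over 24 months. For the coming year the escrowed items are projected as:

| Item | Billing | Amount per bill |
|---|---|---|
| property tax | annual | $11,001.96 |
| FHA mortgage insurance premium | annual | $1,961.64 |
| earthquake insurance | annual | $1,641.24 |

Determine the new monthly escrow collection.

$1,274.97

Property tax: $11,001.96
FHA mortgage insurance premium: $1,961.64
Earthquake insurance: $1,641.24
Annual escrow total = $14,604.84
Per month = $14,604.84 ÷ 12 = $1,217.07
Monthly shortage recovery: $1,389.60 ÷ 24 = $57.90
New monthly escrow = $1,217.07 + $57.90 = $1,274.97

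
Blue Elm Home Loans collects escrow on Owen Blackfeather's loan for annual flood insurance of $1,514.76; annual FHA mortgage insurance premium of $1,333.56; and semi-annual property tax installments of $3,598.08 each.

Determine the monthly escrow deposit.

$837.04

Flood insurance: $1,514.76 per year
FHA mortgage insurance premium: $1,333.56 per year
Property tax: $3,598.08 × 2 = $7,196.16 per year
Yearly total = $10,044.48
Monthly escrow = $10,044.48 ÷ 12 = $837.04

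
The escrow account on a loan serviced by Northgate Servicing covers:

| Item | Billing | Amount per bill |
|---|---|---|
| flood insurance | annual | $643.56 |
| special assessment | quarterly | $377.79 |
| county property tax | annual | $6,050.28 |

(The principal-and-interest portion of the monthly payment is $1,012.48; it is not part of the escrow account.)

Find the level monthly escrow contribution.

$683.75

Flood insurance = $643.56
Special assessment = $377.79 × 4 = $1,511.16
County property tax = $6,050.28
Total per year = $643.56 + $1,511.16 + $6,050.28 = $8,205.00
Per month = $8,205.00 ÷ 12 = $683.75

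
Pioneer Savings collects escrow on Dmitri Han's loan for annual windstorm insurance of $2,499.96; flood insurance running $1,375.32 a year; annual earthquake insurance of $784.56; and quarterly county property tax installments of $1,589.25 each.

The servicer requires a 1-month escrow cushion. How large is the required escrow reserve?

$918.07

Windstorm insurance — $2,499.96
Flood insurance — $1,375.32
Earthquake insurance — $784.56
County property tax — $1,589.25 × 4 = $6,357.00
Combined annual = $2,499.96 + $1,375.32 + $784.56 + $6,357.00 = $11,016.84
Per month = $11,016.84 ÷ 12 = $918.07
Cushion = 1 × $918.07 = $918.07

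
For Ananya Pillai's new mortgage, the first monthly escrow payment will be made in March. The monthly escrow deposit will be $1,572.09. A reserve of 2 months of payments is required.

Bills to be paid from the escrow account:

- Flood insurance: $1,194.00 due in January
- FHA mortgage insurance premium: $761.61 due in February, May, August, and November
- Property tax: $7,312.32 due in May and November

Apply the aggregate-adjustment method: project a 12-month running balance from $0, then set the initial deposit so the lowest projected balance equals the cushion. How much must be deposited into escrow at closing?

$6,501.84

Cushion = 2 × $1,572.09 = $3,144.18
Trial balance (start $0, +$1,572.09 each month, − disbursements):
  Mar: +$1,572.09 → $1,572.09
  Apr: +$1,572.09 → $3,144.18
  May: +$1,572.09 − $8,073.93 → -$3,357.66
  Jun: +$1,572.09 → -$1,785.57
  Jul: +$1,572.09 → -$213.48
  Aug: +$1,572.09 − $761.61 → $597.00
  Sep: +$1,572.09 → $2,169.09
  Oct: +$1,572.09 → $3,741.18
  Nov: +$1,572.09 − $8,073.93 → -$2,760.66
  Dec: +$1,572.09 → -$1,188.57
  Jan: +$1,572.09 − $1,194.00 → -$810.48
  Feb: +$1,572.09 − $761.61 → $0.00
Lowest trial balance = -$3,357.66 (May)
Initial deposit = cushion − low point = $3,144.18 − (-$3,357.66) = $6,501.84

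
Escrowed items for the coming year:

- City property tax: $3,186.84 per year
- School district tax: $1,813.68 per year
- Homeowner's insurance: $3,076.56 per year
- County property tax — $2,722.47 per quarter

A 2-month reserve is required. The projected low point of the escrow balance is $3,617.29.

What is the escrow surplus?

$456.13

City property tax = $3,186.84 per year
School district tax = $1,813.68 per year
Homeowner's insurance = $3,076.56 per year
County property tax = $2,722.47 × 4 = $10,889.88 per year
Annual escrow total = $18,966.96
Monthly = $18,966.96 / 12 = $1,580.58
Required reserve = 2 × $1,580.58 = $3,161.16
Excess over cushion: $3,617.29 − $3,161.16 = $456.13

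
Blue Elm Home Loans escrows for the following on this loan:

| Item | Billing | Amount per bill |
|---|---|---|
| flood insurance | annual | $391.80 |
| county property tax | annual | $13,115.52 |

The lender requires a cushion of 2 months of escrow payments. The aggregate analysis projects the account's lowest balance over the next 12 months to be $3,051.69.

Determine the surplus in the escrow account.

$800.47

Flood insurance — $391.80 per year
County property tax — $13,115.52 per year
Combined annual = $391.80 + $13,115.52 = $13,507.32
Monthly = $13,507.32 / 12 = $1,125.61
Cushion = 2 × $1,125.61 = $2,251.22
Surplus = $3,051.69 − $2,251.22 = $800.47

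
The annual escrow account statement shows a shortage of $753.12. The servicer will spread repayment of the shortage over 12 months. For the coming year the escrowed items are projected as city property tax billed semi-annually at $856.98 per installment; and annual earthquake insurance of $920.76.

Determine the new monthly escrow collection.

$282.32

City property tax — $856.98 × 2 = $1,713.96 per year
Earthquake insurance — $920.76 per year
Total annual escrow = $1,713.96 + $920.76 = $2,634.72
Monthly = $2,634.72 / 12 = $219.56
Monthly shortage recovery: $753.12 ÷ 12 = $62.76
Adjusted monthly = $219.56 + $62.76 = $282.32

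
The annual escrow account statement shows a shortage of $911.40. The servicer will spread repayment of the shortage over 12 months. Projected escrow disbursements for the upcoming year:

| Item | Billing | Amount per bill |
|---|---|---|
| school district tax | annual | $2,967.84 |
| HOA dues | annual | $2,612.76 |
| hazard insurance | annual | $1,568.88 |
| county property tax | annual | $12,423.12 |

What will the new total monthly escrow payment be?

School district tax: $2,967.84 per year
HOA dues: $2,612.76 per year
Hazard insurance: $1,568.88 per year
County property tax: $12,423.12 per year
Combined annual = $2,967.84 + $2,612.76 + $1,568.88 + $12,423.12 = $19,572.60
Per month = $19,572.60 / 12 = $1,631.05
Shortage spread = $911.40 ÷ 12 = $75.95/mo
Adjusted monthly = $1,631.05 + $75.95 = $1,707.00

$1,707.00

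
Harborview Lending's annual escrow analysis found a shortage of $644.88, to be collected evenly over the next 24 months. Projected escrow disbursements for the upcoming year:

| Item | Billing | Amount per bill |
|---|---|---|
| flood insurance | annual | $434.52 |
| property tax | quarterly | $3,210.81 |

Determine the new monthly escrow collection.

Flood insurance — $434.52 annually
Property tax — $3,210.81 × 4 = $12,843.24 annually
Yearly total = $434.52 + $12,843.24 = $13,277.76
Monthly = $13,277.76 / 12 = $1,106.48
Shortage spread = $644.88 / 24 = $26.87/mo
Adjusted monthly = $1,106.48 + $26.87 = $1,133.35

$1,133.35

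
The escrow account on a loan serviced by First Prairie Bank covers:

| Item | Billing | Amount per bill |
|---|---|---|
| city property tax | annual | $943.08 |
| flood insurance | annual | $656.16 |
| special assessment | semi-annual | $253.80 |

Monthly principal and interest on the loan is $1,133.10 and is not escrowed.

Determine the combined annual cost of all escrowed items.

City property tax = $943.08 annually
Flood insurance = $656.16 annually
Special assessment = $253.80 × 2 = $507.60 annually
Total annual escrow = $943.08 + $656.16 + $507.60 = $2,106.84

$2,106.84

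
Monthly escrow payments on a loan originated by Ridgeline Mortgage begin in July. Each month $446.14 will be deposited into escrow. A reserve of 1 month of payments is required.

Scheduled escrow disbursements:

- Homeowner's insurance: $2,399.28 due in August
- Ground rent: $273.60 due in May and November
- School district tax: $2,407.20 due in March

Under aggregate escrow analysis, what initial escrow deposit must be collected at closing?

Cushion = 1 × $446.14 = $446.14
Trial balance (start $0, +$446.14 each month, − disbursements):
  Jul: +$446.14 → $446.14
  Aug: +$446.14 − $2,399.28 → -$1,507.00
  Sep: +$446.14 → -$1,060.86
  Oct: +$446.14 → -$614.72
  Nov: +$446.14 − $273.60 → -$442.18
  Dec: +$446.14 → $3.96
  Jan: +$446.14 → $450.10
  Feb: +$446.14 → $896.24
  Mar: +$446.14 − $2,407.20 → -$1,064.82
  Apr: +$446.14 → -$618.68
  May: +$446.14 − $273.60 → -$446.14
  Jun: +$446.14 → $0.00
Lowest trial balance = -$1,507.00 (Aug)
Initial deposit = cushion − low point = $446.14 − (-$1,507.00) = $1,953.14

$1,953.14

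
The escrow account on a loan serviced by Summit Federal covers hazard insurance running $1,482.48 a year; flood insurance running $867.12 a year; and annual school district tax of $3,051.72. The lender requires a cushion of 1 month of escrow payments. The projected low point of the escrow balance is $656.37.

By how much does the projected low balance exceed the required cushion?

Hazard insurance = $1,482.48 per year
Flood insurance = $867.12 per year
School district tax = $3,051.72 per year
Total per year = $1,482.48 + $867.12 + $3,051.72 = $5,401.32
Base monthly escrow = $5,401.32 / 12 = $450.11
Required reserve = 1 × $450.11 = $450.11
Excess over cushion: $656.37 − $450.11 = $206.26

$206.26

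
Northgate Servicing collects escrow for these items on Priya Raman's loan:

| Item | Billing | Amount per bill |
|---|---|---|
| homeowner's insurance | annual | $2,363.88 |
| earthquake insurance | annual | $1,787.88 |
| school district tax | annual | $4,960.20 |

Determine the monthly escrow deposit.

$759.33

Homeowner's insurance — $2,363.88
Earthquake insurance — $1,787.88
School district tax — $4,960.20
Yearly total = $2,363.88 + $1,787.88 + $4,960.20 = $9,111.96
Per month = $9,111.96 / 12 = $759.33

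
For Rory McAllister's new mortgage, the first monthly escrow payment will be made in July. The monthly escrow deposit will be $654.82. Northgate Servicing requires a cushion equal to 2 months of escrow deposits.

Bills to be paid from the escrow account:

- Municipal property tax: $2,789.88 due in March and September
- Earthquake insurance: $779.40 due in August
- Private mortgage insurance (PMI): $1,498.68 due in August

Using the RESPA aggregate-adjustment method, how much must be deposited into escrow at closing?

$4,413.14

Cushion = 2 × $654.82 = $1,309.64
Trial balance (start $0, +$654.82 each month, − disbursements):
  Jul: +$654.82 → $654.82
  Aug: +$654.82 − $2,278.08 → -$968.44
  Sep: +$654.82 − $2,789.88 → -$3,103.50
  Oct: +$654.82 → -$2,448.68
  Nov: +$654.82 → -$1,793.86
  Dec: +$654.82 → -$1,139.04
  Jan: +$654.82 → -$484.22
  Feb: +$654.82 → $170.60
  Mar: +$654.82 − $2,789.88 → -$1,964.46
  Apr: +$654.82 → -$1,309.64
  May: +$654.82 → -$654.82
  Jun: +$654.82 → $0.00
Lowest trial balance = -$3,103.50 (Sep)
Initial deposit = cushion − low point = $1,309.64 − (-$3,103.50) = $4,413.14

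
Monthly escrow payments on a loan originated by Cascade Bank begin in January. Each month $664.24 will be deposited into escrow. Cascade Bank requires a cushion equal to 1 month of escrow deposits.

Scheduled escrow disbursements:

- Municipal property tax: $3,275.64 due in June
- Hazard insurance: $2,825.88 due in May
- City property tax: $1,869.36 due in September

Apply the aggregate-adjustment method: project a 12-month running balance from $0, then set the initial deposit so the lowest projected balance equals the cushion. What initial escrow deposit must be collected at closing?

$2,780.32

Cushion = 1 × $664.24 = $664.24
Trial balance (start $0, +$664.24 each month, − disbursements):
  Jan: +$664.24 → $664.24
  Feb: +$664.24 → $1,328.48
  Mar: +$664.24 → $1,992.72
  Apr: +$664.24 → $2,656.96
  May: +$664.24 − $2,825.88 → $495.32
  Jun: +$664.24 − $3,275.64 → -$2,116.08
  Jul: +$664.24 → -$1,451.84
  Aug: +$664.24 → -$787.60
  Sep: +$664.24 − $1,869.36 → -$1,992.72
  Oct: +$664.24 → -$1,328.48
  Nov: +$664.24 → -$664.24
  Dec: +$664.24 → $0.00
Lowest trial balance = -$2,116.08 (Jun)
Initial deposit = cushion − low point = $664.24 − (-$2,116.08) = $2,780.32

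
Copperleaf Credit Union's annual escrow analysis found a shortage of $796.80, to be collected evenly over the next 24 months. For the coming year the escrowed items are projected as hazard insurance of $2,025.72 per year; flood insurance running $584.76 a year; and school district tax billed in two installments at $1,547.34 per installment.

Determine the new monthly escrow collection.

Hazard insurance: $2,025.72/yr
Flood insurance: $584.76/yr
School district tax: $1,547.34 × 2 = $3,094.68/yr
Annual escrow total = $5,705.16
Per month = $5,705.16 ÷ 12 = $475.43
Shortage spread = $796.80 ÷ 24 = $33.20/mo
Adjusted monthly = $475.43 + $33.20 = $508.63

$508.63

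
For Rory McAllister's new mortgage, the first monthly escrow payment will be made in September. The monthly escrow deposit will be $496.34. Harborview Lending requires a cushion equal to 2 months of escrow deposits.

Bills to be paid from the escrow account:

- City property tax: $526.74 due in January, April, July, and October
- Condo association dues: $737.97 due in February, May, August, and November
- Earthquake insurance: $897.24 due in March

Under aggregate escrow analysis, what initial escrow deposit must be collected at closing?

$1,216.99

Cushion = 2 × $496.34 = $992.68
Trial balance (start $0, +$496.34 each month, − disbursements):
  Sep: +$496.34 → $496.34
  Oct: +$496.34 − $526.74 → $465.94
  Nov: +$496.34 − $737.97 → $224.31
  Dec: +$496.34 → $720.65
  Jan: +$496.34 − $526.74 → $690.25
  Feb: +$496.34 − $737.97 → $448.62
  Mar: +$496.34 − $897.24 → $47.72
  Apr: +$496.34 − $526.74 → $17.32
  May: +$496.34 − $737.97 → -$224.31
  Jun: +$496.34 → $272.03
  Jul: +$496.34 − $526.74 → $241.63
  Aug: +$496.34 − $737.97 → $0.00
Lowest trial balance = -$224.31 (May)
Initial deposit = cushion − low point = $992.68 − (-$224.31) = $1,216.99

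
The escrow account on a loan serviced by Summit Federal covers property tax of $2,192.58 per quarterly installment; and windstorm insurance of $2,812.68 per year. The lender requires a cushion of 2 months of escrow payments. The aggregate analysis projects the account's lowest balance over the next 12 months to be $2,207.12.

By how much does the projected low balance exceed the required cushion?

$276.62

Property tax = $2,192.58 × 4 = $8,770.32/yr
Windstorm insurance = $2,812.68/yr
Total per year = $8,770.32 + $2,812.68 = $11,583.00
Monthly = $11,583.00 ÷ 12 = $965.25
Cushion = 2 × $965.25 = $1,930.50
Surplus = $2,207.12 − $1,930.50 = $276.62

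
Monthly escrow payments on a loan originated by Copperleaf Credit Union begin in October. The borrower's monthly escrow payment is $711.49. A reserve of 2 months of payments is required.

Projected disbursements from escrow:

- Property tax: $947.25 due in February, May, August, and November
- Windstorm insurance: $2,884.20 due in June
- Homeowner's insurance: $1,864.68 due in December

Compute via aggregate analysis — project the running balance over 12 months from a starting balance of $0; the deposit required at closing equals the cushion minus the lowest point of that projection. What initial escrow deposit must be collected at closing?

$2,610.20

Cushion = 2 × $711.49 = $1,422.98
Trial balance (start $0, +$711.49 each month, − disbursements):
  Oct: +$711.49 → $711.49
  Nov: +$711.49 − $947.25 → $475.73
  Dec: +$711.49 − $1,864.68 → -$677.46
  Jan: +$711.49 → $34.03
  Feb: +$711.49 − $947.25 → -$201.73
  Mar: +$711.49 → $509.76
  Apr: +$711.49 → $1,221.25
  May: +$711.49 − $947.25 → $985.49
  Jun: +$711.49 − $2,884.20 → -$1,187.22
  Jul: +$711.49 → -$475.73
  Aug: +$711.49 − $947.25 → -$711.49
  Sep: +$711.49 → $0.00
Lowest trial balance = -$1,187.22 (Jun)
Initial deposit = cushion − low point = $1,422.98 − (-$1,187.22) = $2,610.20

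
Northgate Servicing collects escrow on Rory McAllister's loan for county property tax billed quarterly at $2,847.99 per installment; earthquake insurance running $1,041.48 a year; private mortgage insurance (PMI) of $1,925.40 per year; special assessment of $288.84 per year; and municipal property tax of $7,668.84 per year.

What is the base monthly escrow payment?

$1,859.71

County property tax — $2,847.99 × 4 = $11,391.96 per year
Earthquake insurance — $1,041.48 per year
Private mortgage insurance (PMI) — $1,925.40 per year
Special assessment — $288.84 per year
Municipal property tax — $7,668.84 per year
Combined annual = $22,316.52
Per month = $22,316.52 ÷ 12 = $1,859.71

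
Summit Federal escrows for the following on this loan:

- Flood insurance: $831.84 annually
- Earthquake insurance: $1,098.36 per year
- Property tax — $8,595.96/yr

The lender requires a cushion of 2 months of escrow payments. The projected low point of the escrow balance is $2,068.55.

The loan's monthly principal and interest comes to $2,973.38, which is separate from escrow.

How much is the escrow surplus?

Flood insurance = $831.84/yr
Earthquake insurance = $1,098.36/yr
Property tax = $8,595.96/yr
Total annual escrow = $831.84 + $1,098.36 + $8,595.96 = $10,526.16
Monthly escrow = $10,526.16 / 12 = $877.18
Required reserve = 2 × $877.18 = $1,754.36
Surplus = $2,068.55 − $1,754.36 = $314.19

$314.19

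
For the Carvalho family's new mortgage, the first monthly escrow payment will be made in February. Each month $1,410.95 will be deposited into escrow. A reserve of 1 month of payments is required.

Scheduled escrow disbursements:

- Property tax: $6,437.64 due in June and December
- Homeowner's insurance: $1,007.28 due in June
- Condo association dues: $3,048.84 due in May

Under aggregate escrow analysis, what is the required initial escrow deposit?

Cushion = 1 × $1,410.95 = $1,410.95
Trial balance (start $0, +$1,410.95 each month, − disbursements):
  Feb: +$1,410.95 → $1,410.95
  Mar: +$1,410.95 → $2,821.90
  Apr: +$1,410.95 → $4,232.85
  May: +$1,410.95 − $3,048.84 → $2,594.96
  Jun: +$1,410.95 − $7,444.92 → -$3,439.01
  Jul: +$1,410.95 → -$2,028.06
  Aug: +$1,410.95 → -$617.11
  Sep: +$1,410.95 → $793.84
  Oct: +$1,410.95 → $2,204.79
  Nov: +$1,410.95 → $3,615.74
  Dec: +$1,410.95 − $6,437.64 → -$1,410.95
  Jan: +$1,410.95 → $0.00
Lowest trial balance = -$3,439.01 (Jun)
Initial deposit = cushion − low point = $1,410.95 − (-$3,439.01) = $4,849.96

$4,849.96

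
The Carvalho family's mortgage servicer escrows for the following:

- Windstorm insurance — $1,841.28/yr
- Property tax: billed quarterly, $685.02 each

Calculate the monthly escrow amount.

$381.78

Windstorm insurance — $1,841.28 per year
Property tax — $685.02 × 4 = $2,740.08 per year
Yearly total = $4,581.36
Monthly escrow = $4,581.36 ÷ 12 = $381.78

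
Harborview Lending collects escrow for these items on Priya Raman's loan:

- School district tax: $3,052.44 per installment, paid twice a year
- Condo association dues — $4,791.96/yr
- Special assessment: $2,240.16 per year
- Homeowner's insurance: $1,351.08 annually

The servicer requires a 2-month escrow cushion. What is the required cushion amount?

$2,414.68

School district tax — $3,052.44 × 2 = $6,104.88
Condo association dues — $4,791.96
Special assessment — $2,240.16
Homeowner's insurance — $1,351.08
Yearly total = $14,488.08
Monthly = $14,488.08 ÷ 12 = $1,207.34
Reserve = 2 × $1,207.34 = $2,414.68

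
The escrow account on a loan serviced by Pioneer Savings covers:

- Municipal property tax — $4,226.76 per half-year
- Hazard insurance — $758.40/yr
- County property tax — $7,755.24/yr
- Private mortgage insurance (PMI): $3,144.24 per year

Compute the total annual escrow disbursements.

$20,111.40

Municipal property tax: $4,226.76 × 2 = $8,453.52 per year
Hazard insurance: $758.40 per year
County property tax: $7,755.24 per year
Private mortgage insurance (PMI): $3,144.24 per year
Yearly total = $20,111.40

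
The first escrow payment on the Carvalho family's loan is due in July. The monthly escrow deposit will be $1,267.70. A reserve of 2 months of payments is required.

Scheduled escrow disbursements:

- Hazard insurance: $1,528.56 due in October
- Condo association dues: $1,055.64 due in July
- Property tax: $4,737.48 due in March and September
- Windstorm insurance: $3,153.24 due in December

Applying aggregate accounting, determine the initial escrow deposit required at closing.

Cushion = 2 × $1,267.70 = $2,535.40
Trial balance (start $0, +$1,267.70 each month, − disbursements):
  Jul: +$1,267.70 − $1,055.64 → $212.06
  Aug: +$1,267.70 → $1,479.76
  Sep: +$1,267.70 − $4,737.48 → -$1,990.02
  Oct: +$1,267.70 − $1,528.56 → -$2,250.88
  Nov: +$1,267.70 → -$983.18
  Dec: +$1,267.70 − $3,153.24 → -$2,868.72
  Jan: +$1,267.70 → -$1,601.02
  Feb: +$1,267.70 → -$333.32
  Mar: +$1,267.70 − $4,737.48 → -$3,803.10
  Apr: +$1,267.70 → -$2,535.40
  May: +$1,267.70 → -$1,267.70
  Jun: +$1,267.70 → $0.00
Lowest trial balance = -$3,803.10 (Mar)
Initial deposit = cushion − low point = $2,535.40 − (-$3,803.10) = $6,338.50

$6,338.50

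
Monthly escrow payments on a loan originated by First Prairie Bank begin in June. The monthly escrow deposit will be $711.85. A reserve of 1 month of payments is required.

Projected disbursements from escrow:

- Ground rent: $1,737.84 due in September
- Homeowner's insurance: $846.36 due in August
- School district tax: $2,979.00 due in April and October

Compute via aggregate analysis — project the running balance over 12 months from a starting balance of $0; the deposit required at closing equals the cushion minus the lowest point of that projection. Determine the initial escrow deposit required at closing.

Cushion = 1 × $711.85 = $711.85
Trial balance (start $0, +$711.85 each month, − disbursements):
  Jun: +$711.85 → $711.85
  Jul: +$711.85 → $1,423.70
  Aug: +$711.85 − $846.36 → $1,289.19
  Sep: +$711.85 − $1,737.84 → $263.20
  Oct: +$711.85 − $2,979.00 → -$2,003.95
  Nov: +$711.85 → -$1,292.10
  Dec: +$711.85 → -$580.25
  Jan: +$711.85 → $131.60
  Feb: +$711.85 → $843.45
  Mar: +$711.85 → $1,555.30
  Apr: +$711.85 − $2,979.00 → -$711.85
  May: +$711.85 → $0.00
Lowest trial balance = -$2,003.95 (Oct)
Initial deposit = cushion − low point = $711.85 − (-$2,003.95) = $2,715.80

$2,715.80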